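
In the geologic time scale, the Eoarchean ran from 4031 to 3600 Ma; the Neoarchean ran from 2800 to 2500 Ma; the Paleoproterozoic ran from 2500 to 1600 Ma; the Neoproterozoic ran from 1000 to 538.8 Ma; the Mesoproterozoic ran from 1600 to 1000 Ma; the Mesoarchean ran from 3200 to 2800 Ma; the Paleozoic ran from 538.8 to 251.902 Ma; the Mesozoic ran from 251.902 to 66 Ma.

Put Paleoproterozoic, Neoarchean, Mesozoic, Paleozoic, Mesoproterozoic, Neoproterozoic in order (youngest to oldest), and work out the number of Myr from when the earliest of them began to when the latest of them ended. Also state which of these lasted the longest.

From the excerpt: Paleoproterozoic 2500–1600; Neoarchean 2800–2500; Mesozoic 251.902–66; Paleozoic 538.8–251.902; Mesoproterozoic 1600–1000; Neoproterozoic 1000–538.8 (Ma).
Larger Ma is earlier, so the oldest is Neoarchean and the youngest is Mesozoic; youngest to oldest: Mesozoic, Paleozoic, Neoproterozoic, Mesoproterozoic, Paleoproterozoic, Neoarchean.
Oldest start 2800 minus youngest end 66 gives 2734 Myr overall.
Individual lengths (start − end): Neoproterozoic 461.2; Mesozoic 185.902; Paleozoic 286.898; Mesoproterozoic 600; Paleoproterozoic 900; Neoarchean 300. The largest is Paleoproterozoic at 900 Myr.

Mesozoic → Paleozoic → Neoproterozoic → Mesoproterozoic → Paleoproterozoic → Neoarchean; total span 2734 Myr; longest is Paleoproterozoic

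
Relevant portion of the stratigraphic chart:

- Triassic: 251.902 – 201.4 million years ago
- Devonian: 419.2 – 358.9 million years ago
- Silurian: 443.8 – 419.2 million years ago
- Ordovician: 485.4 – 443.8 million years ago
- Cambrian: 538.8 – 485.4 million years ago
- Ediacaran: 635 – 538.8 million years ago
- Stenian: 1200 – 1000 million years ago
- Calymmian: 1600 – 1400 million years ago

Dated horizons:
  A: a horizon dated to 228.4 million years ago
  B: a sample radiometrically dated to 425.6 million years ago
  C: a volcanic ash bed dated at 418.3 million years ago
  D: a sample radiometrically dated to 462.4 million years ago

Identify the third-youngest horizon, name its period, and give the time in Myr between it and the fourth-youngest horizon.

B, in the Silurian; 36.8 million years to D

Smaller Ma means younger, so youngest first: A 228.4 < C 418.3 < B 425.6 < D 462.4.
Counting 3 along gives B (425.6 Ma); the excerpt puts that inside the Silurian, 443.8–419.2 Ma.
Next in line is D (462.4 Ma), and 462.4 − 425.6 = 36.8 Myr.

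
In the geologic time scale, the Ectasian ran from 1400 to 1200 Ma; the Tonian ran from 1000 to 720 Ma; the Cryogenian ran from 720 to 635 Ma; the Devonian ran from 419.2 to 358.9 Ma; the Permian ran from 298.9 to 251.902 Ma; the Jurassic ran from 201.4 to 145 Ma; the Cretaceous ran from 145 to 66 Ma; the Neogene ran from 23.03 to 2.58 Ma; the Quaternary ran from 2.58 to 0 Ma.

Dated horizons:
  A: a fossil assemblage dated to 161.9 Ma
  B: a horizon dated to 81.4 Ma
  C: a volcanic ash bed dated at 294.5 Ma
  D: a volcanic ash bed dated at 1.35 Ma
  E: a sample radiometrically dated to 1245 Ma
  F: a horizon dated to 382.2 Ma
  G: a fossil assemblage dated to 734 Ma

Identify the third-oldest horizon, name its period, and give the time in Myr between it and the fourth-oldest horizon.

Sorted oldest-first by Ma: E (1245), G (734), F (382.2), C (294.5), A (161.9), B (81.4), D (1.35).
The third oldest is F at 382.2 Ma, which lies in 419.2–358.9 Ma: the Devonian.
The fourth oldest is C at 294.5 Ma; separation = |382.2 − 294.5| = 87.7 Myr.

F, in the Devonian; 87.7 million years to C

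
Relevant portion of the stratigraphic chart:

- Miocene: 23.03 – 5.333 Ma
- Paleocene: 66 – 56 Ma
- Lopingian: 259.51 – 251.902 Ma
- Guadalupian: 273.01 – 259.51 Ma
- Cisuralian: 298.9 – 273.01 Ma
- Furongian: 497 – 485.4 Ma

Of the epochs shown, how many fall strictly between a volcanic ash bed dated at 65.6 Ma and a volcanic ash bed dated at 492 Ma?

492 Ma sits inside the Furongian (497–485.4) and 65.6 Ma inside the Paleocene (66–56); neither of those is wholly between the two dates.
The listed epochs lying completely between them are Cisuralian, Guadalupian, Lopingian — 3 in all.

3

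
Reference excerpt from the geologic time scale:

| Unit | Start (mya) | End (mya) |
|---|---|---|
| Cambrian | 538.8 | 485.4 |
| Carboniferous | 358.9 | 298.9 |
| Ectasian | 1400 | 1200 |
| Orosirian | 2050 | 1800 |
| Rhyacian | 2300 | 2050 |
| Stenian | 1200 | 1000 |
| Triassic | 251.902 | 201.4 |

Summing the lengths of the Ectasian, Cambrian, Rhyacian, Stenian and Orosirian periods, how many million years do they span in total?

Each duration: Ectasian = 200; Cambrian = 53.4; Rhyacian = 250; Stenian = 200; Orosirian = 250.
Sum: 200 + 53.4 + 250 + 200 + 250 = 953.4 Myr.

953.4 million years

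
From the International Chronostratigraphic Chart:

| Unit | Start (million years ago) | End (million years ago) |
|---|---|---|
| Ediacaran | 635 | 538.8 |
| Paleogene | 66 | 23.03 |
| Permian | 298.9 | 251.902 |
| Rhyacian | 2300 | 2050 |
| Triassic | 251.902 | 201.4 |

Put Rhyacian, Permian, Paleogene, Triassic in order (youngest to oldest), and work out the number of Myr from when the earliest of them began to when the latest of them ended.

Paleogene → Triassic → Permian → Rhyacian; total span 2276.97 Myr

From the excerpt: Rhyacian 2300–2050; Permian 298.9–251.902; Paleogene 66–23.03; Triassic 251.902–201.4 (Ma).
Larger Ma is earlier, so the oldest is Rhyacian and the youngest is Paleogene; youngest to oldest: Paleogene, Triassic, Permian, Rhyacian.
Oldest start 2300 minus youngest end 23.03 gives 2276.97 Myr overall.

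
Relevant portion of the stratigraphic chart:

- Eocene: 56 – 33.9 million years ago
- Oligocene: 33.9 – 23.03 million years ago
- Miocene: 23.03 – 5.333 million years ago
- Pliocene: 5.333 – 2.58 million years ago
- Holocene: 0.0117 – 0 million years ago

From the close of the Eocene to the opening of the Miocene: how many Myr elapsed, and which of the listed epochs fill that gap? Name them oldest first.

End of Eocene = 33.9 Ma; start of Miocene = 23.03 Ma.
Gap = 33.9 − 23.03 = 10.87 Myr.
Epochs wholly inside 33.9–23.03 Ma: Oligocene (33.9–23.03).

10.87 million years; Oligocene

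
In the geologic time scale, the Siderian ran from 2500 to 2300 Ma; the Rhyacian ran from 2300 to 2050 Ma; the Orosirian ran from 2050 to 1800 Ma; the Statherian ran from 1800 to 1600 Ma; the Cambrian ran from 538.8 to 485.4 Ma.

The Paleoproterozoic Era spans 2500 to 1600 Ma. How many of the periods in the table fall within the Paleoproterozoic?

4

Periods inside 2500–1600 Ma: Siderian, Rhyacian, Orosirian, Statherian — 4 in total.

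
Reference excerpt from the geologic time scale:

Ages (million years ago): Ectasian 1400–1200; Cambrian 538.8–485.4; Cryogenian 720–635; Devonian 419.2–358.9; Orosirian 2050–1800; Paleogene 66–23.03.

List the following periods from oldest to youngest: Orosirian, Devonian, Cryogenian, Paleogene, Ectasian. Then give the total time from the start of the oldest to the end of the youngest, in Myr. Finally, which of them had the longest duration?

Orosirian, Ectasian, Cryogenian, Devonian, Paleogene; total span 2026.97 Myr; longest is Orosirian

Start ages (Ma): Orosirian 2050, Ectasian 1400, Cryogenian 720, Devonian 419.2, Paleogene 66.
Ordered oldest to youngest: Orosirian, Ectasian, Cryogenian, Devonian, Paleogene.
Span = 2050 − 23.03 = 2026.97 Myr.
Durations: Devonian 60.3, Ectasian 200, Cryogenian 85, Orosirian 250, Paleogene 42.97 → longest is Orosirian (250 Myr).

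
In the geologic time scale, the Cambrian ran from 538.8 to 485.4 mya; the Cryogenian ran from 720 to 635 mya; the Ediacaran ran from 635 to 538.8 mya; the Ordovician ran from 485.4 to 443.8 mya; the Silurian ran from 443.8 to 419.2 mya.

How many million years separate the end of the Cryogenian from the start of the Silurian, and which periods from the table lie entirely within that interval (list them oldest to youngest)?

The Cryogenian closes at 635 Ma and the Silurian opens at 443.8 Ma, so the interval is 635 − 443.8 = 191.2 Myr.
A period fits inside if it starts at or after 635 Ma and ends at or before 443.8 Ma; oldest first that gives Ediacaran, Cambrian, Ordovician.

191.2 million years; Ediacaran, Cambrian, Ordovician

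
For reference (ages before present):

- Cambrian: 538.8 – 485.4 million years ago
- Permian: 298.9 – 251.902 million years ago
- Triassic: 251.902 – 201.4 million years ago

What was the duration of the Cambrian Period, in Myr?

53.4 million years

538.8 − 485.4 = 53.4 million years.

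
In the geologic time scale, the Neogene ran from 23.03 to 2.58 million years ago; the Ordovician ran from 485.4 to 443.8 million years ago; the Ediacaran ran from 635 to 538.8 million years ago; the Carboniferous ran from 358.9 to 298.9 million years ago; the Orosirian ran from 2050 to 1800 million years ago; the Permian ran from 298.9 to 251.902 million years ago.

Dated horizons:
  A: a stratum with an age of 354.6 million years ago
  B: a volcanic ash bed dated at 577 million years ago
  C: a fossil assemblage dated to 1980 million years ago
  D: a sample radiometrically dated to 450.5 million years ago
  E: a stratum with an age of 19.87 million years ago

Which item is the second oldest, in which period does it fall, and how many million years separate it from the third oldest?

Larger Ma means older, so oldest first: C 1980 > B 577 > D 450.5 > A 354.6 > E 19.87.
Counting 2 along gives B (577 Ma); the excerpt puts that inside the Ediacaran, 635–538.8 Ma.
Next in line is D (450.5 Ma), and 577 − 450.5 = 126.5 Myr.

B, in the Ediacaran; 126.5 million years to D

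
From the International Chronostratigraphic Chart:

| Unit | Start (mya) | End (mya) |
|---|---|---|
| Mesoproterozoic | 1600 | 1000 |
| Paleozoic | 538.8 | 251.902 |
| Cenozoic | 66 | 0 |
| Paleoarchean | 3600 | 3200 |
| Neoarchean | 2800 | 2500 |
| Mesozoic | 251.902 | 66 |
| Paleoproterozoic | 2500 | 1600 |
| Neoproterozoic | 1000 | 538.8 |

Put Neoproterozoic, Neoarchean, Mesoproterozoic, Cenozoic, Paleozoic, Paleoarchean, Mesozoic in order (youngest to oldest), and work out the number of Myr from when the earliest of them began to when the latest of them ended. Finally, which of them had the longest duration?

Cenozoic, Mesozoic, Paleozoic, Neoproterozoic, Mesoproterozoic, Neoarchean, Paleoarchean; total span 3600 Myr; longest is Mesoproterozoic

From the excerpt: Neoproterozoic 1000–538.8; Neoarchean 2800–2500; Mesoproterozoic 1600–1000; Cenozoic 66–0; Paleozoic 538.8–251.902; Paleoarchean 3600–3200; Mesozoic 251.902–66 (Ma).
Larger Ma is earlier, so the oldest is Paleoarchean and the youngest is Cenozoic; youngest to oldest: Cenozoic, Mesozoic, Paleozoic, Neoproterozoic, Mesoproterozoic, Neoarchean, Paleoarchean.
Oldest start 3600 minus youngest end 0 gives 3600 Myr overall.
Individual lengths (start − end): Paleoarchean 400; Mesozoic 185.902; Paleozoic 286.898; Neoarchean 300; Neoproterozoic 461.2; Cenozoic 66; Mesoproterozoic 600. The largest is Mesoproterozoic at 600 Myr.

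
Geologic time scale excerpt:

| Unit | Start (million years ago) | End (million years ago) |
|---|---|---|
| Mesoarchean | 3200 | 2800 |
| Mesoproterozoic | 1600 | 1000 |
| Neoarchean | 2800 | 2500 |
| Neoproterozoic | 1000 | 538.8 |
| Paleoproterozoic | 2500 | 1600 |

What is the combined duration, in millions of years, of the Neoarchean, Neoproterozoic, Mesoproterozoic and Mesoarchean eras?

1761.2 million years

Duration is start − end for each: (2800 − 2500) + (1000 − 538.8) + (1600 − 1000) + (3200 − 2800).
That is 300 + 461.2 + 600 + 400, which totals 1761.2 million years.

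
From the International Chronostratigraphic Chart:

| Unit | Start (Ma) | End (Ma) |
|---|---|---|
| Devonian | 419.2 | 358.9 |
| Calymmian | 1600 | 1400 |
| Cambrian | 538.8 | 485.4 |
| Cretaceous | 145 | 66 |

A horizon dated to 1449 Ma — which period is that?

Calymmian

1449 Ma lies between 1600 and 1400 Ma, so it falls in the Calymmian.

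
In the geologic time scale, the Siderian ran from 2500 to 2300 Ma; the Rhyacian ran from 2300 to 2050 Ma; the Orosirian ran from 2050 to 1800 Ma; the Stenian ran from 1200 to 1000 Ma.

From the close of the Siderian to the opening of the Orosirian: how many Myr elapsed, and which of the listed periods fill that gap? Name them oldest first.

250 million years; Rhyacian

End of Siderian = 2300 Ma; start of Orosirian = 2050 Ma.
Gap = 2300 − 2050 = 250 Myr.
Periods wholly inside 2300–2050 Ma: Rhyacian (2300–2050).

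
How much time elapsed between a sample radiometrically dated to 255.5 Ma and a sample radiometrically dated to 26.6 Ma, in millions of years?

255.5 − 26.6 = 228.9 million years.

228.9 million years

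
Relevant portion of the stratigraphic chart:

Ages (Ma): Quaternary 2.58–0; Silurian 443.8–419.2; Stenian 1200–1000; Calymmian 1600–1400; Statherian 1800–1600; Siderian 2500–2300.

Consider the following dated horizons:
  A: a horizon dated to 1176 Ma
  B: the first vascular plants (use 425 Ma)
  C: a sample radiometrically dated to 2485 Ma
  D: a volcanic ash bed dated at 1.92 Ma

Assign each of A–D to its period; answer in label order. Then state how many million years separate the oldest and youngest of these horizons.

A — Stenian; B — Silurian; C — Siderian; D — Quaternary; span 2483.08 million years

A: 1176 Ma lies in 1200–1000 Ma, so Stenian.
B: 425 Ma lies in 443.8–419.2 Ma, so Silurian.
C: 2485 Ma lies in 2500–2300 Ma, so Siderian.
D: 1.92 Ma lies in 2.58–0 Ma, so Quaternary.
Oldest = 2485 Ma, youngest = 1.92 Ma → span 2483.08 Myr.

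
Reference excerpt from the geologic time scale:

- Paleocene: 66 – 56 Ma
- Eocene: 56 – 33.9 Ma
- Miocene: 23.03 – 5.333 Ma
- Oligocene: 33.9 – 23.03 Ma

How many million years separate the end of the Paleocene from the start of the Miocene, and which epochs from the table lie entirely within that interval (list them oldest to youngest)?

32.97 million years; Eocene, Oligocene

End of Paleocene = 56 Ma; start of Miocene = 23.03 Ma.
Gap = 56 − 23.03 = 32.97 Myr.
Epochs wholly inside 56–23.03 Ma: Eocene (56–33.9), Oligocene (33.9–23.03).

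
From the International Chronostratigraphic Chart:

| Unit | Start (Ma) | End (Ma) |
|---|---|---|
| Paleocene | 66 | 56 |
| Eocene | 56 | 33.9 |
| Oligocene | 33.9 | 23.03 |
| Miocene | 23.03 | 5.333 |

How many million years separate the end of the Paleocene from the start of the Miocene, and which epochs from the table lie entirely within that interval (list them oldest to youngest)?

32.97 million years; Eocene, Oligocene

End of Paleocene = 56 Ma; start of Miocene = 23.03 Ma.
Gap = 56 − 23.03 = 32.97 Myr.
Epochs wholly inside 56–23.03 Ma: Eocene (56–33.9), Oligocene (33.9–23.03).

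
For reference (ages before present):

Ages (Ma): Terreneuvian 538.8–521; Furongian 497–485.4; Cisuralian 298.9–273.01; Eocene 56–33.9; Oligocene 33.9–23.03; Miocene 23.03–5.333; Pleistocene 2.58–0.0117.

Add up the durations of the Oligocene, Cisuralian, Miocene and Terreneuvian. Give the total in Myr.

72.257 million years

Duration is start − end for each: (33.9 − 23.03) + (298.9 − 273.01) + (23.03 − 5.333) + (538.8 − 521).
That is 10.87 + 25.89 + 17.697 + 17.8, which totals 72.257 million years.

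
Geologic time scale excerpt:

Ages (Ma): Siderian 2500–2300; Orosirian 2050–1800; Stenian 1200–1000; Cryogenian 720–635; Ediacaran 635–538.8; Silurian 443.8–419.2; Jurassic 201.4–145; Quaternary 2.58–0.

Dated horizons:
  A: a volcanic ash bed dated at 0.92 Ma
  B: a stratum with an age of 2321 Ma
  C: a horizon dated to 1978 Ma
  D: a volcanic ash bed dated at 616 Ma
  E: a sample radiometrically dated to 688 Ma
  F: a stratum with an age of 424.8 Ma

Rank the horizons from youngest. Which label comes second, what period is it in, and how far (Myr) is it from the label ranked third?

Sorted youngest-first by Ma: A (0.92), F (424.8), D (616), E (688), C (1978), B (2321).
The second youngest is F at 424.8 Ma, which lies in 443.8–419.2 Ma: the Silurian.
The third youngest is D at 616 Ma; separation = |424.8 − 616| = 191.2 Myr.

F, in the Silurian; 191.2 million years to D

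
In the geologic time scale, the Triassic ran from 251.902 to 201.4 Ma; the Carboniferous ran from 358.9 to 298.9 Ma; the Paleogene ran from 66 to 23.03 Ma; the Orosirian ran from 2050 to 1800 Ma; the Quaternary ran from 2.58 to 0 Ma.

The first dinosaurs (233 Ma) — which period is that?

233 Ma lies between 251.902 and 201.4 Ma, so it falls in the Triassic.

Triassic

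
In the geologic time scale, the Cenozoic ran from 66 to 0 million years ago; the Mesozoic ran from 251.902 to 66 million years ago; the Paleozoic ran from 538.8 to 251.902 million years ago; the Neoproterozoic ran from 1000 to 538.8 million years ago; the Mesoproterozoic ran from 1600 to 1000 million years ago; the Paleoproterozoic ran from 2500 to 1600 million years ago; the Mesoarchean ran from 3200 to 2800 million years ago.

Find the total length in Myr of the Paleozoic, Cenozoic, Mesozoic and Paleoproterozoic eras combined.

1438.8 million years

Each duration: Paleozoic = 286.898; Cenozoic = 66; Mesozoic = 185.902; Paleoproterozoic = 900.
Sum: 286.898 + 66 + 185.902 + 900 = 1438.8 Myr.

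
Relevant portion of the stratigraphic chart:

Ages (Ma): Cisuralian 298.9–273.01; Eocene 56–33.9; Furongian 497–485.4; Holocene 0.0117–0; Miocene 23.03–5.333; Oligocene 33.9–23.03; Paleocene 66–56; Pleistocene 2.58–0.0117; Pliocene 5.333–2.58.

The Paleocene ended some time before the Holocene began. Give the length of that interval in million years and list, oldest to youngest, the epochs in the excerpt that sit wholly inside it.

The Paleocene closes at 56 Ma and the Holocene opens at 0.0117 Ma, so the interval is 56 − 0.0117 = 55.9883 Myr.
An epoch fits inside if it starts at or after 56 Ma and ends at or before 0.0117 Ma; oldest first that gives Eocene, Oligocene, Miocene, Pliocene, Pleistocene.

55.9883 million years; Eocene, Oligocene, Miocene, Pliocene, Pleistocene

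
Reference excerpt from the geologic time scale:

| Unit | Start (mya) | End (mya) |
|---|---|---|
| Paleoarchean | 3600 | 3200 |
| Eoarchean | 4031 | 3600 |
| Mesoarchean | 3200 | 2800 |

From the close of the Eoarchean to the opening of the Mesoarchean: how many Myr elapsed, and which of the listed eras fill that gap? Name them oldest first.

400 million years; Paleoarchean

The Eoarchean closes at 3600 Ma and the Mesoarchean opens at 3200 Ma, so the interval is 3600 − 3200 = 400 Myr.
An era fits inside if it starts at or after 3600 Ma and ends at or before 3200 Ma; oldest first that gives Paleoarchean.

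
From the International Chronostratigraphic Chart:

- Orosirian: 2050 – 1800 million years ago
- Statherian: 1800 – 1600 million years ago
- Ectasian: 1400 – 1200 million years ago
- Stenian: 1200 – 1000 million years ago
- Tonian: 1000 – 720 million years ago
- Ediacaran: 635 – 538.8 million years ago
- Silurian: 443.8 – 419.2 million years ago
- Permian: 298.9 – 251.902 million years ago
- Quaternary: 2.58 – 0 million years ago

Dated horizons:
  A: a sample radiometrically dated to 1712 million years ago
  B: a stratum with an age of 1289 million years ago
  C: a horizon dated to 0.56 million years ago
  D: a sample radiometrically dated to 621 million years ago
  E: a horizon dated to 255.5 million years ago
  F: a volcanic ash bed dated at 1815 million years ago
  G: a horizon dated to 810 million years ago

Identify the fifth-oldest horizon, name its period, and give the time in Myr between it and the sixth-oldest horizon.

Larger Ma means older, so oldest first: F 1815 > A 1712 > B 1289 > G 810 > D 621 > E 255.5 > C 0.56.
Counting 5 along gives D (621 Ma); the excerpt puts that inside the Ediacaran, 635–538.8 Ma.
Next in line is E (255.5 Ma), and 621 − 255.5 = 365.5 Myr.

D, in the Ediacaran; 365.5 million years to E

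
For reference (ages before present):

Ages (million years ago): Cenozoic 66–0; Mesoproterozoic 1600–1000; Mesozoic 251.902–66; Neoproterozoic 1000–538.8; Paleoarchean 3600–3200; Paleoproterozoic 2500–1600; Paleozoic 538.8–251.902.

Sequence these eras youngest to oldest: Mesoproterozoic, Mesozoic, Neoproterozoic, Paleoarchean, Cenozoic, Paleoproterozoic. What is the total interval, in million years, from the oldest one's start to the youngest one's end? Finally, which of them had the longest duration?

Start ages (Ma): Paleoarchean 3600, Paleoproterozoic 2500, Mesoproterozoic 1600, Neoproterozoic 1000, Mesozoic 251.902, Cenozoic 66.
Ordered youngest to oldest: Cenozoic, Mesozoic, Neoproterozoic, Mesoproterozoic, Paleoproterozoic, Paleoarchean.
Span = 3600 − 0 = 3600 Myr.
Durations: Mesoproterozoic 600, Paleoproterozoic 900, Neoproterozoic 461.2, Cenozoic 66, Mesozoic 185.902, Paleoarchean 400 → longest is Paleoproterozoic (900 Myr).

Cenozoic, Mesozoic, Neoproterozoic, Mesoproterozoic, Paleoproterozoic, Paleoarchean; total span 3600 Myr; longest is Paleoproterozoic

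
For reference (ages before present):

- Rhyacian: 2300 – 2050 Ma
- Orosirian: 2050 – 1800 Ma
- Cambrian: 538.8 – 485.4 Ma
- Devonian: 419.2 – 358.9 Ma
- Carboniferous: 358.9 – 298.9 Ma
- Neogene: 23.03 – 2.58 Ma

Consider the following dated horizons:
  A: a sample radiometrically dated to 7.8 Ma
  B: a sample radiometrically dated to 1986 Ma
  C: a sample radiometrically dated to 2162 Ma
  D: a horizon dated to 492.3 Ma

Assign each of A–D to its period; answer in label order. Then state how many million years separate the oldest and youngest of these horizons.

A — Neogene; B — Orosirian; C — Rhyacian; D — Cambrian; span 2154.2 million years

A: 7.8 Ma lies in 23.03–2.58 Ma, so Neogene.
B: 1986 Ma lies in 2050–1800 Ma, so Orosirian.
C: 2162 Ma lies in 2300–2050 Ma, so Rhyacian.
D: 492.3 Ma lies in 538.8–485.4 Ma, so Cambrian.
Oldest = 2162 Ma, youngest = 7.8 Ma → span 2154.2 Myr.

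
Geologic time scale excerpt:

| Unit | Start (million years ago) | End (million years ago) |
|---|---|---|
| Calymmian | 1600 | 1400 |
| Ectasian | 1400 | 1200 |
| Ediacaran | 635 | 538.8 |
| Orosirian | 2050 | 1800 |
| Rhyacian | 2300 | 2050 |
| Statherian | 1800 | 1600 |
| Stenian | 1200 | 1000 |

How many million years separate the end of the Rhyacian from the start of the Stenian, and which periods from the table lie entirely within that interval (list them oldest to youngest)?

850 million years; Orosirian, Statherian, Calymmian, Ectasian

End of Rhyacian = 2050 Ma; start of Stenian = 1200 Ma.
Gap = 2050 − 1200 = 850 Myr.
Periods wholly inside 2050–1200 Ma: Orosirian (2050–1800), Statherian (1800–1600), Calymmian (1600–1400), Ectasian (1400–1200).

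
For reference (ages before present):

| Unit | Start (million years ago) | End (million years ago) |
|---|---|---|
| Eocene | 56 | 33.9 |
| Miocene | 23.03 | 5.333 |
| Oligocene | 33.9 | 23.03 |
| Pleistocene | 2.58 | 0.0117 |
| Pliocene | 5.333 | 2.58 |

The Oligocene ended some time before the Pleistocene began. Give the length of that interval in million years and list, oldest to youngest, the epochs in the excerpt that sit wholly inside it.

The Oligocene closes at 23.03 Ma and the Pleistocene opens at 2.58 Ma, so the interval is 23.03 − 2.58 = 20.45 Myr.
An epoch fits inside if it starts at or after 23.03 Ma and ends at or before 2.58 Ma; oldest first that gives Miocene, Pliocene.

20.45 million years; Miocene, Pliocene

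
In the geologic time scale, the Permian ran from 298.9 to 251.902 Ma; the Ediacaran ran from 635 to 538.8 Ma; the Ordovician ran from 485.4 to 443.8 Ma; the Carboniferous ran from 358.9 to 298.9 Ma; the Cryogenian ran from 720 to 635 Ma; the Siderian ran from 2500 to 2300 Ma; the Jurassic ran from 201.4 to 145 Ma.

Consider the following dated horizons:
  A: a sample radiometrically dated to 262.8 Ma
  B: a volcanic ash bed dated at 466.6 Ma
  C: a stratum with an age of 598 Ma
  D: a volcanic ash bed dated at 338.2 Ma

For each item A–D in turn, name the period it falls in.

Match each age against the start–end ranges in the excerpt: A = 262.8 Ma → Permian (298.9–251.902); B = 466.6 Ma → Ordovician (485.4–443.8); C = 598 Ma → Ediacaran (635–538.8); D = 338.2 Ma → Carboniferous (358.9–298.9).

A — Permian; B — Ordovician; C — Ediacaran; D — Carboniferous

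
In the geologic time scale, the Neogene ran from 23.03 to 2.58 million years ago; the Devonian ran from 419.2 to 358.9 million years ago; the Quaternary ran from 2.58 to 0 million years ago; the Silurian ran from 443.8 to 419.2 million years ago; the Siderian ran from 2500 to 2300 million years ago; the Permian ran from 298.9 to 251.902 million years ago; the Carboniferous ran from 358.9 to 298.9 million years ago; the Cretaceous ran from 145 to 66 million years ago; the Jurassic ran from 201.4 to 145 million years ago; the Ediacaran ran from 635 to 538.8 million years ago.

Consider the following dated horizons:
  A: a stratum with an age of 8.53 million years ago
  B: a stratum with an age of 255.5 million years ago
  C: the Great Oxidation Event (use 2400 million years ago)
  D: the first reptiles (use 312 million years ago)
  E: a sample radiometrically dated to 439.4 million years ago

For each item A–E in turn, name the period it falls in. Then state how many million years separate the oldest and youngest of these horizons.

A: 8.53 Ma lies in 23.03–2.58 Ma, so Neogene.
B: 255.5 Ma lies in 298.9–251.902 Ma, so Permian.
C: 2400 Ma lies in 2500–2300 Ma, so Siderian.
D: 312 Ma lies in 358.9–298.9 Ma, so Carboniferous.
E: 439.4 Ma lies in 443.8–419.2 Ma, so Silurian.
Oldest = 2400 Ma, youngest = 8.53 Ma → span 2391.47 Myr.

A — Neogene; B — Permian; C — Siderian; D — Carboniferous; E — Silurian; span 2391.47 million years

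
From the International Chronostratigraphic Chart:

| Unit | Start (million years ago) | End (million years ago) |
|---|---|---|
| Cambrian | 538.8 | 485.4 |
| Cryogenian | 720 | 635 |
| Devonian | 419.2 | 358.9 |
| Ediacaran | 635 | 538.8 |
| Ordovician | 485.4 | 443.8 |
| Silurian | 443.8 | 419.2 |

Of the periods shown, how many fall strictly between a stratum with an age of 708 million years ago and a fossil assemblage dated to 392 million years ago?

4

708 Ma sits inside the Cryogenian (720–635) and 392 Ma inside the Devonian (419.2–358.9); neither of those is wholly between the two dates.
The listed periods lying completely between them are Ediacaran, Cambrian, Ordovician, Silurian — 4 in all.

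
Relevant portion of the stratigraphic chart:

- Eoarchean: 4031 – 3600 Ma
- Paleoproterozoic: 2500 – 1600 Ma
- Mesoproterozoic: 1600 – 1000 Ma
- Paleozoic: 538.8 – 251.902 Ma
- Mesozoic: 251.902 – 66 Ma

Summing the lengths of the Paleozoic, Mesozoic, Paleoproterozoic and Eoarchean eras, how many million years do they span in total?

1803.8 million years

Duration is start − end for each: (538.8 − 251.902) + (251.902 − 66) + (2500 − 1600) + (4031 − 3600).
That is 286.898 + 185.902 + 900 + 431, which totals 1803.8 million years.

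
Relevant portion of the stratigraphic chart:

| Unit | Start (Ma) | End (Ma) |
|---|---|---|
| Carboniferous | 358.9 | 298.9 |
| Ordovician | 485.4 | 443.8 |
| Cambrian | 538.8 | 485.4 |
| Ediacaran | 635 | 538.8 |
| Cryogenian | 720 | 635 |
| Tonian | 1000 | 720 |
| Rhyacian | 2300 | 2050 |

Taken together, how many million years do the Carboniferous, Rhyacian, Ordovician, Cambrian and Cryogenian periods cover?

Each duration: Carboniferous = 60; Rhyacian = 250; Ordovician = 41.6; Cambrian = 53.4; Cryogenian = 85.
Sum: 60 + 250 + 41.6 + 53.4 + 85 = 490 Myr.

490 million years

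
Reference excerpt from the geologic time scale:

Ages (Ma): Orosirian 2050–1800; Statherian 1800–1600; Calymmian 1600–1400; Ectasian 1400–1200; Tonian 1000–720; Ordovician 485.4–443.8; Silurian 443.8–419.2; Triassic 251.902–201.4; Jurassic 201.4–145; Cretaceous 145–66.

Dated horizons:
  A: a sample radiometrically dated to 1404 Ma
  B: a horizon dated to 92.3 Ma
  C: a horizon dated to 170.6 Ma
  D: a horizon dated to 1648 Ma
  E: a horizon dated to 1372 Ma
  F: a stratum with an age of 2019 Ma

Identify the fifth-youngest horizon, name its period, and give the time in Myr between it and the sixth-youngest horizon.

Sorted youngest-first by Ma: B (92.3), C (170.6), E (1372), A (1404), D (1648), F (2019).
The fifth youngest is D at 1648 Ma, which lies in 1800–1600 Ma: the Statherian.
The sixth youngest is F at 2019 Ma; separation = |1648 − 2019| = 371 Myr.

D, in the Statherian; 371 million years to F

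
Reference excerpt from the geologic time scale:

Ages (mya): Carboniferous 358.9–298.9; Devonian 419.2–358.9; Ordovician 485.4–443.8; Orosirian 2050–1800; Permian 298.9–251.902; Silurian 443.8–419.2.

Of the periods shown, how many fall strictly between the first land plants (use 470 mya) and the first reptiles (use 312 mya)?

470 Ma sits inside the Ordovician (485.4–443.8) and 312 Ma inside the Carboniferous (358.9–298.9); neither of those is wholly between the two dates.
The listed periods lying completely between them are Silurian, Devonian — 2 in all.

2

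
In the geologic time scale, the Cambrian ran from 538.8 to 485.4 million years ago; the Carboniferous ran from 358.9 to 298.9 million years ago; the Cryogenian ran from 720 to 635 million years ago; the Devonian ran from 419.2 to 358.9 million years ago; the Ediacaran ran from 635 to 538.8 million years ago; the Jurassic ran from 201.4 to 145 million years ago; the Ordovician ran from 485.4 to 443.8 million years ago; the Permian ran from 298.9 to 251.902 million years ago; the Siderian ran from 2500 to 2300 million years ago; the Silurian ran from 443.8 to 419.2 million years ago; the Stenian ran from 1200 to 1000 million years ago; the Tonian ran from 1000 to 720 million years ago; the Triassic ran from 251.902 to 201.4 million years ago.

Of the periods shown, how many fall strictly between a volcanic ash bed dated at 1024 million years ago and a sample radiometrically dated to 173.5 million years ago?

10

1024 Ma sits inside the Stenian (1200–1000) and 173.5 Ma inside the Jurassic (201.4–145); neither of those is wholly between the two dates.
The listed periods lying completely between them are Tonian, Cryogenian, Ediacaran, Cambrian, Ordovician, Silurian, Devonian, Carboniferous, Permian, Triassic — 10 in all.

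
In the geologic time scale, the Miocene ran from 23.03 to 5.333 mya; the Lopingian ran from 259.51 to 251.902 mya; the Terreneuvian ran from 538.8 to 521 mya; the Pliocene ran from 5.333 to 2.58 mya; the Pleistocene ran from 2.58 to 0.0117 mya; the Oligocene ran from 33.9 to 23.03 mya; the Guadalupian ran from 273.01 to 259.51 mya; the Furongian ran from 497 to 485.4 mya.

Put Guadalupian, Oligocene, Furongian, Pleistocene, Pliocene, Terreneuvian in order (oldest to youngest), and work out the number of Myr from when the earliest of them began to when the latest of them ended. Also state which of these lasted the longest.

Terreneuvian → Furongian → Guadalupian → Oligocene → Pliocene → Pleistocene; total span 538.7883 Myr; longest is Terreneuvian

Start ages (Ma): Terreneuvian 538.8, Furongian 497, Guadalupian 273.01, Oligocene 33.9, Pliocene 5.333, Pleistocene 2.58.
Ordered oldest to youngest: Terreneuvian, Furongian, Guadalupian, Oligocene, Pliocene, Pleistocene.
Span = 538.8 − 0.0117 = 538.7883 Myr.
Durations: Furongian 11.6, Guadalupian 13.5, Terreneuvian 17.8, Pleistocene 2.5683, Oligocene 10.87, Pliocene 2.753 → longest is Terreneuvian (17.8 Myr).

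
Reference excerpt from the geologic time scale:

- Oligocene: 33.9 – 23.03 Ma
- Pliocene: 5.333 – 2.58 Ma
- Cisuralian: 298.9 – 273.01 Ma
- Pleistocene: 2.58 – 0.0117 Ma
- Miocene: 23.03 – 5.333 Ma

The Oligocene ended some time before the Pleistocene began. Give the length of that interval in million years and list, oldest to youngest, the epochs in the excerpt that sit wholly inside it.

20.45 million years; Miocene, Pliocene

The Oligocene closes at 23.03 Ma and the Pleistocene opens at 2.58 Ma, so the interval is 23.03 − 2.58 = 20.45 Myr.
An epoch fits inside if it starts at or after 23.03 Ma and ends at or before 2.58 Ma; oldest first that gives Miocene, Pliocene.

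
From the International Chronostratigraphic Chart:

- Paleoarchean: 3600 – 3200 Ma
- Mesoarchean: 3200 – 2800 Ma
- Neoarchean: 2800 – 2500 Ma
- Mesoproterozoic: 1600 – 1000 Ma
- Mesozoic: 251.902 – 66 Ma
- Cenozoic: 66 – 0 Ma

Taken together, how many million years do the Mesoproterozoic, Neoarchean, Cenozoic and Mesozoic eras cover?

Duration is start − end for each: (1600 − 1000) + (2800 − 2500) + (66 − 0) + (251.902 − 66).
That is 600 + 300 + 66 + 185.902, which totals 1151.902 million years.

1151.902 million years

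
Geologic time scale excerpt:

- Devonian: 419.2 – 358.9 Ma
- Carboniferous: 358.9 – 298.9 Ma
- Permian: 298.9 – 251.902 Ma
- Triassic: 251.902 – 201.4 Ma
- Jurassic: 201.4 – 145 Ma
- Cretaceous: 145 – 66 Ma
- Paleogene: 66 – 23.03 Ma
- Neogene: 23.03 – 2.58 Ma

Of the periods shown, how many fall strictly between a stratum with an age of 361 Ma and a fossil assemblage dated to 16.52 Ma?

The older date is 361 Ma and the younger is 16.52 Ma.
Periods with start < 361 and end > 16.52 Ma: Carboniferous (358.9–298.9), Permian (298.9–251.902), Triassic (251.902–201.4), Jurassic (201.4–145), Cretaceous (145–66), Paleogene (66–23.03).
That is 6 complete periods.

6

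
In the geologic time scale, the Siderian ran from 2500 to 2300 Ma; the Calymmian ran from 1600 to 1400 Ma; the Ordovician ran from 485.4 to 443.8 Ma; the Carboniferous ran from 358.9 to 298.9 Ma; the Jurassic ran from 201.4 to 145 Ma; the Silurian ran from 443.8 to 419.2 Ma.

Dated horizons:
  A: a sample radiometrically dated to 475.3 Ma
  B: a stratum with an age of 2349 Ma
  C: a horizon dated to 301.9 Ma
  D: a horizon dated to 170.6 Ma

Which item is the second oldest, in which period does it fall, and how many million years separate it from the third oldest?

Sorted oldest-first by Ma: B (2349), A (475.3), C (301.9), D (170.6).
The second oldest is A at 475.3 Ma, which lies in 485.4–443.8 Ma: the Ordovician.
The third oldest is C at 301.9 Ma; separation = |475.3 − 301.9| = 173.4 Myr.

A, in the Ordovician; 173.4 million years to C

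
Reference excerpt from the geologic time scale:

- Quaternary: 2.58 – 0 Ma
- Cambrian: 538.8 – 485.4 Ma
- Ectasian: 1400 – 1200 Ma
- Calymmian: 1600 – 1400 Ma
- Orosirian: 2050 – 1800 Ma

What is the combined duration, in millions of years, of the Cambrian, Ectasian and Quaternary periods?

Each duration: Cambrian = 53.4; Ectasian = 200; Quaternary = 2.58.
Sum: 53.4 + 200 + 2.58 = 255.98 Myr.

255.98 million years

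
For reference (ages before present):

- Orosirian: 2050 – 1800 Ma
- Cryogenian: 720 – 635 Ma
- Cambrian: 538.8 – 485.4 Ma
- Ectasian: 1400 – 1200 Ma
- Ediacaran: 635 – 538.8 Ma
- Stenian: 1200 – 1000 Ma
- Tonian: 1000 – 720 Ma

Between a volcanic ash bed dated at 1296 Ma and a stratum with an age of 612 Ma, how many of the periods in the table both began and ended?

3

The older date is 1296 Ma and the younger is 612 Ma.
Periods with start < 1296 and end > 612 Ma: Stenian (1200–1000), Tonian (1000–720), Cryogenian (720–635).
That is 3 complete periods.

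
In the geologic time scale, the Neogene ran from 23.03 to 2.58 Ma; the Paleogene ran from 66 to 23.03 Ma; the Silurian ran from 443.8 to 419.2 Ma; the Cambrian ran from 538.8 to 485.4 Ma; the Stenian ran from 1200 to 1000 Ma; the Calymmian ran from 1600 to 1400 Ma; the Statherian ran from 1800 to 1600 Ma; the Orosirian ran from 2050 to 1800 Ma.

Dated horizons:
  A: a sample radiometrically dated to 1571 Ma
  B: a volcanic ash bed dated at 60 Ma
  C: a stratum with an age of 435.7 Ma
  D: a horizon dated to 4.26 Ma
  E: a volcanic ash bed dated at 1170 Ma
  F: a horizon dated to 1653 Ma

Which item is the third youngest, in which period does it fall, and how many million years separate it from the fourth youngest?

C, in the Silurian; 734.3 million years to E

Sorted youngest-first by Ma: D (4.26), B (60), C (435.7), E (1170), A (1571), F (1653).
The third youngest is C at 435.7 Ma, which lies in 443.8–419.2 Ma: the Silurian.
The fourth youngest is E at 1170 Ma; separation = |435.7 − 1170| = 734.3 Myr.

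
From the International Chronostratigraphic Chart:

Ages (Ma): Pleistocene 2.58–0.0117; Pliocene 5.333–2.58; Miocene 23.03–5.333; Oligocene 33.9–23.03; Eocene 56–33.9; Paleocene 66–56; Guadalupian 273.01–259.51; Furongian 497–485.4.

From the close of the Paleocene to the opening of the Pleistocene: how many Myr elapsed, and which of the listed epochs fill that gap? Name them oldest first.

The Paleocene closes at 56 Ma and the Pleistocene opens at 2.58 Ma, so the interval is 56 − 2.58 = 53.42 Myr.
An epoch fits inside if it starts at or after 56 Ma and ends at or before 2.58 Ma; oldest first that gives Eocene, Oligocene, Miocene, Pliocene.

53.42 million years; Eocene, Oligocene, Miocene, Pliocene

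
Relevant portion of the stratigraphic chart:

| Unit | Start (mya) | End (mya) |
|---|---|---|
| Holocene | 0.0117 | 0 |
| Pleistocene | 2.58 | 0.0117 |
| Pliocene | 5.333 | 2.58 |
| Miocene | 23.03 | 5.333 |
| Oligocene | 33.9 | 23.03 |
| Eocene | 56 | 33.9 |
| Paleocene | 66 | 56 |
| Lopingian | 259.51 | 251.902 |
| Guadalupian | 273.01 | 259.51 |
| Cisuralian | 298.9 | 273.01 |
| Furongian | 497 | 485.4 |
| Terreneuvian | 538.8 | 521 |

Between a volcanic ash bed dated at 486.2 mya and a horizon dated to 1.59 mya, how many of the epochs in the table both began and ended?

The older date is 486.2 Ma and the younger is 1.59 Ma.
Epochs with start < 486.2 and end > 1.59 Ma: Cisuralian (298.9–273.01), Guadalupian (273.01–259.51), Lopingian (259.51–251.902), Paleocene (66–56), Eocene (56–33.9), Oligocene (33.9–23.03), Miocene (23.03–5.333), Pliocene (5.333–2.58).
That is 8 complete epochs.

8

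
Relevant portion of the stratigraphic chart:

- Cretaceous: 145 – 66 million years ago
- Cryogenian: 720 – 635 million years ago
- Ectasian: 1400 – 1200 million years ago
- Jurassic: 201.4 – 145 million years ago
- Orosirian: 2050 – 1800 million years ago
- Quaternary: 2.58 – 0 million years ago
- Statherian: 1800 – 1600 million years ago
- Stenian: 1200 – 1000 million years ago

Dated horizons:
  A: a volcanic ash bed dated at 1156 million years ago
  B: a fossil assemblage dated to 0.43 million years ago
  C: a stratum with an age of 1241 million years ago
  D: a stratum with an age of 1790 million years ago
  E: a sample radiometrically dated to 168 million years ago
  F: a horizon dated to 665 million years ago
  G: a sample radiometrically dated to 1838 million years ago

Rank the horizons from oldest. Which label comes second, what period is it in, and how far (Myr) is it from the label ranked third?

D, in the Statherian; 549 million years to C

Sorted oldest-first by Ma: G (1838), D (1790), C (1241), A (1156), F (665), E (168), B (0.43).
The second oldest is D at 1790 Ma, which lies in 1800–1600 Ma: the Statherian.
The third oldest is C at 1241 Ma; separation = |1790 − 1241| = 549 Myr.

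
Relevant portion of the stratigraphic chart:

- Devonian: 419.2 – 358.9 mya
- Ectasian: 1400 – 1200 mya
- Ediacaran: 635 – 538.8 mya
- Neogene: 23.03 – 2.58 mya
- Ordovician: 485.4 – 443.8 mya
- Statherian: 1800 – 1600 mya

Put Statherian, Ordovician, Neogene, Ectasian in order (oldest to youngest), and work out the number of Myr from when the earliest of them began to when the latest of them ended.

From the excerpt: Statherian 1800–1600; Ordovician 485.4–443.8; Neogene 23.03–2.58; Ectasian 1400–1200 (Ma).
Larger Ma is earlier, so the oldest is Statherian and the youngest is Neogene; oldest to youngest: Statherian, Ectasian, Ordovician, Neogene.
Oldest start 1800 minus youngest end 2.58 gives 1797.42 Myr overall.

Statherian → Ectasian → Ordovician → Neogene; total span 1797.42 Myr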